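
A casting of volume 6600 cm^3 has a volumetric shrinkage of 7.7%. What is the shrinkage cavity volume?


Formula: V_shrink = V_casting * shrinkage_pct / 100
V_shrink = 6600 cm^3 * 7.7 / 100 = 508.2000 cm^3

Answer: 508.2000 cm^3


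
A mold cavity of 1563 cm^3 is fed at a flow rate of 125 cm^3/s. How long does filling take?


Formula: t_fill = V_mold / Q_flow
t = 1563 cm^3 / 125 cm^3/s = 12.5040 s

12.5040 s


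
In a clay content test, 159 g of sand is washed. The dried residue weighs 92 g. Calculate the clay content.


Formula: Clay% = (W_total - W_washed) / W_total * 100
Clay mass = 159 - 92 = 67 g
Clay% = 67 / 159 * 100 = 42.1384%

Final answer: 42.1384%


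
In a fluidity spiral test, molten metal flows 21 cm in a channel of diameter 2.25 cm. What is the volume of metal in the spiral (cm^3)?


Formula: V = pi * (d/2)^2 * L  (cylinder volume)
Radius = 2.25/2 = 1.125 cm
V = pi * 1.125^2 * 21 = 83.4976 cm^3


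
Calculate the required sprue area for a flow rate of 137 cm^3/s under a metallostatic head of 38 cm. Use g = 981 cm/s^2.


Formula: v = sqrt(2*g*h), A = Q/v
Velocity: v = sqrt(2 * 981 * 38) = sqrt(74556) = 273.0494 cm/s
Sprue area: A = Q / v = 137 / 273.0494 = 0.5017 cm^2

0.5017 cm^2


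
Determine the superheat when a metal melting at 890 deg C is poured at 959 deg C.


Formula: Superheat = T_pour - T_melt
Superheat = 959 - 890 = 69 deg C

Answer: 69 deg C


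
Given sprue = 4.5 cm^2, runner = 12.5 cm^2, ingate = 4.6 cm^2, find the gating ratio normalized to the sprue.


Sprue:Runner:Ingate = 1 : 12.5/4.5 : 4.6/4.5 = 1:2.78:1.02

1:2.78:1.02


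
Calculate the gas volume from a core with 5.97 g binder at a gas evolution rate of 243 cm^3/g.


Formula: V_gas = W_binder * gas_evolution_rate
V = 5.97 g * 243 cm^3/g = 1450.7100 cm^3

Final answer: 1450.7100 cm^3


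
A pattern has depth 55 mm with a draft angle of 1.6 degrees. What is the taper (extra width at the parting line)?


Formula: taper = depth * tan(draft_angle)
tan(1.6 deg) = 0.0279325
taper = 55 mm * 0.0279325 = 1.5363 mm

Answer: 1.5363 mm


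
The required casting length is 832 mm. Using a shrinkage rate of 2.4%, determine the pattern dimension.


Formula: L_pattern = L_casting * (1 + shrinkage_rate/100)
Shrinkage factor = 1 + 2.4/100 = 1.024
L_pattern = 832 mm * 1.024 = 851.9680 mm

851.9680 mm


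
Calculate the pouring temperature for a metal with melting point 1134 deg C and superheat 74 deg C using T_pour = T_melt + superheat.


Formula: T_pour = T_melt + Superheat
T_pour = 1134 + 74 = 1208 deg C

Final answer: 1208 deg C


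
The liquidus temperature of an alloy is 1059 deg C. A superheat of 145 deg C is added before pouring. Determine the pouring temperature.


Formula: T_pour = T_melt + Superheat
T_pour = 1059 + 145 = 1204 deg C


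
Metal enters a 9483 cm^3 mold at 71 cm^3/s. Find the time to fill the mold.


Formula: t_fill = V_mold / Q_flow
t = 9483 cm^3 / 71 cm^3/s = 133.5634 s


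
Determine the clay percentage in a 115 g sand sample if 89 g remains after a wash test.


Formula: Clay% = (W_total - W_washed) / W_total * 100
Clay mass = 115 - 89 = 26 g
Clay% = 26 / 115 * 100 = 22.6087%

Answer: 22.6087%


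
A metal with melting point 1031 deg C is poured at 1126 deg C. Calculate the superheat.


Formula: Superheat = T_pour - T_melt
Superheat = 1126 - 1031 = 95 deg C

95 deg C


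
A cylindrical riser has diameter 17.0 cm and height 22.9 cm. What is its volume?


Formula: V = pi * (D/2)^2 * H  (cylinder volume)
Radius = D/2 = 17.0/2 = 8.5 cm
V = pi * 8.5^2 * 22.9 = 5197.8436 cm^3

5197.8436 cm^3


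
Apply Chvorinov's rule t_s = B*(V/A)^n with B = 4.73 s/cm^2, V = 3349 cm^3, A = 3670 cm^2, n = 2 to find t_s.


Formula: t_s = B * (V/A)^n  (Chvorinov's rule, n=2)
Modulus M = V/A = 3349/3670 = 0.912534 cm
M^2 = 0.912534^2 = 0.832718 cm^2
t_s = 4.73 * 0.832718 = 3.9388 s


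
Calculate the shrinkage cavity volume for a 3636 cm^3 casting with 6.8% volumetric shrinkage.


Formula: V_shrink = V_casting * shrinkage_pct / 100
V_shrink = 3636 cm^3 * 6.8 / 100 = 247.2480 cm^3

Final answer: 247.2480 cm^3


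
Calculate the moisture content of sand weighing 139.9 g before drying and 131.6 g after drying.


Formula: MC = (W_wet - W_dry) / W_wet * 100
Water mass = 139.9 - 131.6 = 8.3 g
MC = 8.3 / 139.9 * 100 = 5.9328%

Answer: 5.9328%


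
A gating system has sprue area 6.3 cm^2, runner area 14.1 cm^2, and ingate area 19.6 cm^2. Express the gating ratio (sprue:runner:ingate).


Sprue:Runner:Ingate = 1 : 14.1/6.3 : 19.6/6.3 = 1:2.24:3.11

Final answer: 1:2.24:3.11


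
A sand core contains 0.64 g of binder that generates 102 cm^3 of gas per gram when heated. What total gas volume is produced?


Formula: V_gas = W_binder * gas_evolution_rate
V = 0.64 g * 102 cm^3/g = 65.2800 cm^3

65.2800 cm^3


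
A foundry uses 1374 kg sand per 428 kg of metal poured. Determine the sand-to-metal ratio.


Formula: Sand-to-Metal Ratio = W_sand / W_metal
Ratio = 1374 kg / 428 kg = 3.2103

Answer: 3.2103


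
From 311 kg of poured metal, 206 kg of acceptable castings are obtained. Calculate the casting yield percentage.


Formula: Casting Yield = (W_good / W_total) * 100
Yield = (206 kg / 311 kg) * 100 = 66.2379%

Answer: 66.2379%


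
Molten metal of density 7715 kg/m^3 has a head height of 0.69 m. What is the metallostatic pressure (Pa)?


Formula: P = rho * g * h
rho * g = 7715 * 9.81 = 75684.15 N/m^3
P = 75684.15 * 0.69 = 52222.0635 Pa


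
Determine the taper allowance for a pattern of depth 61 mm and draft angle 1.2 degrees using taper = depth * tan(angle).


Formula: taper = depth * tan(draft_angle)
tan(1.2 deg) = 0.0209470
taper = 61 mm * 0.0209470 = 1.2778 mm

1.2778 mm


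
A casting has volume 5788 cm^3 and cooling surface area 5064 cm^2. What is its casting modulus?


Formula: Casting Modulus M = V / A
M = 5788 cm^3 / 5064 cm^2 = 1.1430 cm

Final answer: 1.1430 cm


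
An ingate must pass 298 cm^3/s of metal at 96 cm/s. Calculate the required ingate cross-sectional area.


Formula: A_ingate = Q / v  (continuity equation)
A = 298 cm^3/s / 96 cm/s = 3.1042 cm^2


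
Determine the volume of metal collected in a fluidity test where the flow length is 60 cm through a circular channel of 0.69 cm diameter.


Formula: V = pi * (d/2)^2 * L  (cylinder volume)
Radius = 0.69/2 = 0.345 cm
V = pi * 0.345^2 * 60 = 22.4357 cm^3

Final answer: 22.4357 cm^3


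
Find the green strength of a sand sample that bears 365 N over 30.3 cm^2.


Formula: Compressive Strength = Force / Area
Strength = 365 N / 30.3 cm^2 = 12.0462 N/cm^2

Answer: 12.0462 N/cm^2


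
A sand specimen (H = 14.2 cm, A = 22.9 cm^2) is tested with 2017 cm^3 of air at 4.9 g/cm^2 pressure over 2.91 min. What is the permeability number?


Formula: Permeability Number P = (V * H) / (p * A * t)
Numerator: V * H = 2017 * 14.2 = 28641.4
Denominator: p * A * t = 4.9 * 22.9 * 2.91 = 326.5311
P = 28641.4 / 326.5311 = 87.7142

Final answer: 87.7142


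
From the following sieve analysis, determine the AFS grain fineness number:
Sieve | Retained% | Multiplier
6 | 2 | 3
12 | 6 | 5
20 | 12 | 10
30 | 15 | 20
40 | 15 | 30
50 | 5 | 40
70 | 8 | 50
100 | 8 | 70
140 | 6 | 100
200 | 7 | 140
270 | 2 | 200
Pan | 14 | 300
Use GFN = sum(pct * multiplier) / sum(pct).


Formula: GFN = sum(pct * multiplier) / sum(pct)
sum(pct * multiplier) = 8246
sum(pct) = 100
GFN = 8246 / 100 = 82.46


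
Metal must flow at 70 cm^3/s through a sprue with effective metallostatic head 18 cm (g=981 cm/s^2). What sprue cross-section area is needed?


Formula: v = sqrt(2*g*h), A = Q/v
Velocity: v = sqrt(2 * 981 * 18) = sqrt(35316) = 187.9255 cm/s
Sprue area: A = Q / v = 70 / 187.9255 = 0.3725 cm^2


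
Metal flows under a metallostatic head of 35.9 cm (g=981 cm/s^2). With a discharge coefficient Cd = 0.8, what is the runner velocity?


Formula: v = Cd * sqrt(2 * g * h)  (Torricelli with discharge coefficient)
2*g*h = 2 * 981 * 35.9 = 70435.8 cm^2/s^2
sqrt(70435.8) = 265.39744 cm/s
v = 0.8 * 265.39744 = 212.3180 cm/s

212.3180 cm/s


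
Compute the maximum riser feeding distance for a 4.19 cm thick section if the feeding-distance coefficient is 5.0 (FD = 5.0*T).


Formula: FD = 5.0 * T  (riser feeding-distance rule)
FD = 5.0 * 4.19 cm = 20.9500 cm

20.9500 cm


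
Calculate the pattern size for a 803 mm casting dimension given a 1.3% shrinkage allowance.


Formula: L_pattern = L_casting * (1 + shrinkage_rate/100)
Shrinkage factor = 1 + 1.3/100 = 1.013
L_pattern = 803 mm * 1.013 = 813.4390 mm


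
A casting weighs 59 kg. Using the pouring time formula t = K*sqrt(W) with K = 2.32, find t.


Formula: t = K * sqrt(W)
sqrt(W) = sqrt(59) = 7.68115
t = 2.32 * 7.68115 = 17.8203 s


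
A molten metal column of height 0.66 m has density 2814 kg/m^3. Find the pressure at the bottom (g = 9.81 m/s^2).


Formula: P = rho * g * h
rho * g = 2814 * 9.81 = 27605.34 N/m^3
P = 27605.34 * 0.66 = 18219.5244 Pa

18219.5244 Pa


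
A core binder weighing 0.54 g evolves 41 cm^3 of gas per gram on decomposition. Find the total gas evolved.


Formula: V_gas = W_binder * gas_evolution_rate
V = 0.54 g * 41 cm^3/g = 22.1400 cm^3

Final answer: 22.1400 cm^3


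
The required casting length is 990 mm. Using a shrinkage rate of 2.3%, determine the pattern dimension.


Formula: L_pattern = L_casting * (1 + shrinkage_rate/100)
Shrinkage factor = 1 + 2.3/100 = 1.023
L_pattern = 990 mm * 1.023 = 1012.7700 mm

Answer: 1012.7700 mm


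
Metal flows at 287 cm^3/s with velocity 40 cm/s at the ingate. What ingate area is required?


Formula: A_ingate = Q / v  (continuity equation)
A = 287 cm^3/s / 40 cm/s = 7.1750 cm^2


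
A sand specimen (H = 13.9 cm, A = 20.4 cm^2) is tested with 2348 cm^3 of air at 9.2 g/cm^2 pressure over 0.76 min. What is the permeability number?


Formula: Permeability Number P = (V * H) / (p * A * t)
Numerator: V * H = 2348 * 13.9 = 32637.2
Denominator: p * A * t = 9.2 * 20.4 * 0.76 = 142.6368
P = 32637.2 / 142.6368 = 228.8133


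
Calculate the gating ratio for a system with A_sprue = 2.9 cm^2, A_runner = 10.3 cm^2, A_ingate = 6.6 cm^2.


Sprue:Runner:Ingate = 1 : 10.3/2.9 : 6.6/2.9 = 1:3.55:2.28


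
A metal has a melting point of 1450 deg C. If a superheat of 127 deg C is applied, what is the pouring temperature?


Formula: T_pour = T_melt + Superheat
T_pour = 1450 + 127 = 1577 deg C

Final answer: 1577 deg C


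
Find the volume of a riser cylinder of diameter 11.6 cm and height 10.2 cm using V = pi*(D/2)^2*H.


Formula: V = pi * (D/2)^2 * H  (cylinder volume)
Radius = D/2 = 11.6/2 = 5.8 cm
V = pi * 5.8^2 * 10.2 = 1077.9684 cm^3

Final answer: 1077.9684 cm^3


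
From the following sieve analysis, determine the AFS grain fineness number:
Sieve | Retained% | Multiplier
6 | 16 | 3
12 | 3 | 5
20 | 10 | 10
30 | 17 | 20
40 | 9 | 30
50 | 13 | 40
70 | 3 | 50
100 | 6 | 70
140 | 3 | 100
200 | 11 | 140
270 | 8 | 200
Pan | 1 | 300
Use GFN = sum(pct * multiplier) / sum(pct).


Formula: GFN = sum(pct * multiplier) / sum(pct)
sum(pct * multiplier) = 5603
sum(pct) = 100
GFN = 5603 / 100 = 56.03

Answer: 56.03


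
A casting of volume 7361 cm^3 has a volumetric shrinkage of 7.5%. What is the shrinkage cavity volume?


Formula: V_shrink = V_casting * shrinkage_pct / 100
V_shrink = 7361 cm^3 * 7.5 / 100 = 552.0750 cm^3

552.0750 cm^3


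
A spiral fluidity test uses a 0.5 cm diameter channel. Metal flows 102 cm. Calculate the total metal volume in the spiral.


Formula: V = pi * (d/2)^2 * L  (cylinder volume)
Radius = 0.5/2 = 0.25 cm
V = pi * 0.25^2 * 102 = 20.0277 cm^3


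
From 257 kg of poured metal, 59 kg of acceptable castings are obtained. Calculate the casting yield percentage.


Formula: Casting Yield = (W_good / W_total) * 100
Yield = (59 kg / 257 kg) * 100 = 22.9572%

22.9572%


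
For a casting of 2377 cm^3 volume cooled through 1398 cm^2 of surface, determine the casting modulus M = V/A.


Formula: Casting Modulus M = V / A
M = 2377 cm^3 / 1398 cm^2 = 1.7003 cm

Answer: 1.7003 cm


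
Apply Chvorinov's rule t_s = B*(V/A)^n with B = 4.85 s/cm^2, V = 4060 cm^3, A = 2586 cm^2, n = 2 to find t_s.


Formula: t_s = B * (V/A)^n  (Chvorinov's rule, n=2)
Modulus M = V/A = 4060/2586 = 1.569992 cm
M^2 = 1.569992^2 = 2.464875 cm^2
t_s = 4.85 * 2.464875 = 11.9546 s

11.9546 s


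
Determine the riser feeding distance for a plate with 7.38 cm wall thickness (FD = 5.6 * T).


Formula: FD = 5.6 * T  (riser feeding-distance rule)
FD = 5.6 * 7.38 cm = 41.3280 cm

41.3280 cm


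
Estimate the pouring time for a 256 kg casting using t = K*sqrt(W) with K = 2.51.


Formula: t = K * sqrt(W)
sqrt(W) = sqrt(256) = 16.00000
t = 2.51 * 16.00000 = 40.1600 s

Final answer: 40.1600 s


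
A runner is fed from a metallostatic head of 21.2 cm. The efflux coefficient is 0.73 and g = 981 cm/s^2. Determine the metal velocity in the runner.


Formula: v = Cd * sqrt(2 * g * h)  (Torricelli with discharge coefficient)
2*g*h = 2 * 981 * 21.2 = 41594.4 cm^2/s^2
sqrt(41594.4) = 203.94705 cm/s
v = 0.73 * 203.94705 = 148.8813 cm/s


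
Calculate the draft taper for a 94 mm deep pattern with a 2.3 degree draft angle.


Formula: taper = depth * tan(draft_angle)
tan(2.3 deg) = 0.0401641
taper = 94 mm * 0.0401641 = 3.7754 mm

Answer: 3.7754 mm


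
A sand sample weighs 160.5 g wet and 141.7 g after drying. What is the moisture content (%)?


Formula: MC = (W_wet - W_dry) / W_wet * 100
Water mass = 160.5 - 141.7 = 18.8 g
MC = 18.8 / 160.5 * 100 = 11.7134%

11.7134%


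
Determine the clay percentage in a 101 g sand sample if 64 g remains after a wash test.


Formula: Clay% = (W_total - W_washed) / W_total * 100
Clay mass = 101 - 64 = 37 g
Clay% = 37 / 101 * 100 = 36.6337%

36.6337%


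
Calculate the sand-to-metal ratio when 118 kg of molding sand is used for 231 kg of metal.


Formula: Sand-to-Metal Ratio = W_sand / W_metal
Ratio = 118 kg / 231 kg = 0.5108

0.5108


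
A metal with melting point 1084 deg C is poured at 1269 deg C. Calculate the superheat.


Formula: Superheat = T_pour - T_melt
Superheat = 1269 - 1084 = 185 deg C

Final answer: 185 deg C


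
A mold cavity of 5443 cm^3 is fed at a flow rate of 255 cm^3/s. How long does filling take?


Formula: t_fill = V_mold / Q_flow
t = 5443 cm^3 / 255 cm^3/s = 21.3451 s

Answer: 21.3451 s


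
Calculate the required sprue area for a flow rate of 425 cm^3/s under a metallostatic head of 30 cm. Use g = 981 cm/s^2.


Formula: v = sqrt(2*g*h), A = Q/v
Velocity: v = sqrt(2 * 981 * 30) = sqrt(58860) = 242.6108 cm/s
Sprue area: A = Q / v = 425 / 242.6108 = 1.7518 cm^2

1.7518 cm^2


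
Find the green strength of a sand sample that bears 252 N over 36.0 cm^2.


Formula: Compressive Strength = Force / Area
Strength = 252 N / 36.0 cm^2 = 7.0000 N/cm^2

Answer: 7.0000 N/cm^2


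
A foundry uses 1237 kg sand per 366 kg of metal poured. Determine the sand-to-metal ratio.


Formula: Sand-to-Metal Ratio = W_sand / W_metal
Ratio = 1237 kg / 366 kg = 3.3798

Answer: 3.3798


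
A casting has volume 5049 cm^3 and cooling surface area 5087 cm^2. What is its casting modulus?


Formula: Casting Modulus M = V / A
M = 5049 cm^3 / 5087 cm^2 = 0.9925 cm

Answer: 0.9925 cm


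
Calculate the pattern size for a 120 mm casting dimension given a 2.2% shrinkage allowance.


Formula: L_pattern = L_casting * (1 + shrinkage_rate/100)
Shrinkage factor = 1 + 2.2/100 = 1.022
L_pattern = 120 mm * 1.022 = 122.6400 mm


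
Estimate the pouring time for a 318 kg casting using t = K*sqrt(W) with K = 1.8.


Formula: t = K * sqrt(W)
sqrt(W) = sqrt(318) = 17.83255
t = 1.8 * 17.83255 = 32.0986 s

Answer: 32.0986 s


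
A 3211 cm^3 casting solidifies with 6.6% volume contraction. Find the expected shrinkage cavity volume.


Formula: V_shrink = V_casting * shrinkage_pct / 100
V_shrink = 3211 cm^3 * 6.6 / 100 = 211.9260 cm^3


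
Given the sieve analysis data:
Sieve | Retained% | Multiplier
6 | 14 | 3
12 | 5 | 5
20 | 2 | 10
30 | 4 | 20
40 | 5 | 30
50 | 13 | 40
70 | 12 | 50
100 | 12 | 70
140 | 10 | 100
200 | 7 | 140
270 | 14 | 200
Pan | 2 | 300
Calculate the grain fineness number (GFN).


Formula: GFN = sum(pct * multiplier) / sum(pct)
sum(pct * multiplier) = 7657
sum(pct) = 100
GFN = 7657 / 100 = 76.57

Answer: 76.57


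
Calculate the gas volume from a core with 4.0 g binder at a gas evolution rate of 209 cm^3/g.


Formula: V_gas = W_binder * gas_evolution_rate
V = 4.0 g * 209 cm^3/g = 836.0000 cm^3

Answer: 836.0000 cm^3


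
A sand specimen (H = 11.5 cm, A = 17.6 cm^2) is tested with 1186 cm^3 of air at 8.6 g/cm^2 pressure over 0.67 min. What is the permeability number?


Formula: Permeability Number P = (V * H) / (p * A * t)
Numerator: V * H = 1186 * 11.5 = 13639.0
Denominator: p * A * t = 8.6 * 17.6 * 0.67 = 101.4112
P = 13639.0 / 101.4112 = 134.4920


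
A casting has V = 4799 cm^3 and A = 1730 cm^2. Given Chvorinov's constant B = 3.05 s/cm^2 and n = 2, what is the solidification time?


Formula: t_s = B * (V/A)^n  (Chvorinov's rule, n=2)
Modulus M = V/A = 4799/1730 = 2.773988 cm
M^2 = 2.773988^2 = 7.695009 cm^2
t_s = 3.05 * 7.695009 = 23.4698 s

23.4698 s


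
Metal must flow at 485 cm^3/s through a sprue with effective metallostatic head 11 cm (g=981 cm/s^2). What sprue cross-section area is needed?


Formula: v = sqrt(2*g*h), A = Q/v
Velocity: v = sqrt(2 * 981 * 11) = sqrt(21582) = 146.9081 cm/s
Sprue area: A = Q / v = 485 / 146.9081 = 3.3014 cm^2

Final answer: 3.3014 cm^2


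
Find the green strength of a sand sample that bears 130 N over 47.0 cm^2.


Formula: Compressive Strength = Force / Area
Strength = 130 N / 47.0 cm^2 = 2.7660 N/cm^2

Answer: 2.7660 N/cm^2


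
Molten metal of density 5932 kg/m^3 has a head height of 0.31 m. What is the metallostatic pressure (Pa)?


Formula: P = rho * g * h
rho * g = 5932 * 9.81 = 58192.92 N/m^3
P = 58192.92 * 0.31 = 18039.8052 Pa

Answer: 18039.8052 Pa


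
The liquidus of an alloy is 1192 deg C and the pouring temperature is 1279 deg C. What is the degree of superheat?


Formula: Superheat = T_pour - T_melt
Superheat = 1279 - 1192 = 87 deg C

Final answer: 87 deg C


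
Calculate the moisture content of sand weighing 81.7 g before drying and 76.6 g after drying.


Formula: MC = (W_wet - W_dry) / W_wet * 100
Water mass = 81.7 - 76.6 = 5.1 g
MC = 5.1 / 81.7 * 100 = 6.2424%


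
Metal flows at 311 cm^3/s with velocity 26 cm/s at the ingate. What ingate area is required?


Formula: A_ingate = Q / v  (continuity equation)
A = 311 cm^3/s / 26 cm/s = 11.9615 cm^2

Final answer: 11.9615 cm^2


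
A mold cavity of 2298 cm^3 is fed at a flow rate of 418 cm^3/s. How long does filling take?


Formula: t_fill = V_mold / Q_flow
t = 2298 cm^3 / 418 cm^3/s = 5.4976 s

Final answer: 5.4976 s


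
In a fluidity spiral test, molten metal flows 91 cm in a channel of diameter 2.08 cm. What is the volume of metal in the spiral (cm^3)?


Formula: V = pi * (d/2)^2 * L  (cylinder volume)
Radius = 2.08/2 = 1.04 cm
V = pi * 1.04^2 * 91 = 309.2131 cm^3


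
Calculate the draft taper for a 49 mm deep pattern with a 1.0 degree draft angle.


Formula: taper = depth * tan(draft_angle)
tan(1.0 deg) = 0.0174551
taper = 49 mm * 0.0174551 = 0.8553 mm

0.8553 mm


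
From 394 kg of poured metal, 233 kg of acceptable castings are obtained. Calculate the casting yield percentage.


Formula: Casting Yield = (W_good / W_total) * 100
Yield = (233 kg / 394 kg) * 100 = 59.1371%

59.1371%


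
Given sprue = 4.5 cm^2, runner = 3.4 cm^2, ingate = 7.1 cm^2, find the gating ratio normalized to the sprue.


Sprue:Runner:Ingate = 1 : 3.4/4.5 : 7.1/4.5 = 1:0.76:1.58

1:0.76:1.58


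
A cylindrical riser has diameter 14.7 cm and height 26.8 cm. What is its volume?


Formula: V = pi * (D/2)^2 * H  (cylinder volume)
Radius = D/2 = 14.7/2 = 7.35 cm
V = pi * 7.35^2 * 26.8 = 4548.4073 cm^3

4548.4073 cm^3


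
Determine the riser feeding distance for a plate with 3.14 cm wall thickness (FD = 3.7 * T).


Formula: FD = 3.7 * T  (riser feeding-distance rule)
FD = 3.7 * 3.14 cm = 11.6180 cm

Final answer: 11.6180 cm


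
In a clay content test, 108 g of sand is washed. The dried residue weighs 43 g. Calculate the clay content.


Formula: Clay% = (W_total - W_washed) / W_total * 100
Clay mass = 108 - 43 = 65 g
Clay% = 65 / 108 * 100 = 60.1852%

Answer: 60.1852%


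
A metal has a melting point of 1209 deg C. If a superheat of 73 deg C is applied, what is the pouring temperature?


Formula: T_pour = T_melt + Superheat
T_pour = 1209 + 73 = 1282 deg C


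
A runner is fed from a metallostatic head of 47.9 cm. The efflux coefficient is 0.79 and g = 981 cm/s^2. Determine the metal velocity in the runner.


Formula: v = Cd * sqrt(2 * g * h)  (Torricelli with discharge coefficient)
2*g*h = 2 * 981 * 47.9 = 93979.8 cm^2/s^2
sqrt(93979.8) = 306.56125 cm/s
v = 0.79 * 306.56125 = 242.1834 cm/s


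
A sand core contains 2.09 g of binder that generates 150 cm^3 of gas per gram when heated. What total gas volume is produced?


Formula: V_gas = W_binder * gas_evolution_rate
V = 2.09 g * 150 cm^3/g = 313.5000 cm^3

313.5000 cm^3


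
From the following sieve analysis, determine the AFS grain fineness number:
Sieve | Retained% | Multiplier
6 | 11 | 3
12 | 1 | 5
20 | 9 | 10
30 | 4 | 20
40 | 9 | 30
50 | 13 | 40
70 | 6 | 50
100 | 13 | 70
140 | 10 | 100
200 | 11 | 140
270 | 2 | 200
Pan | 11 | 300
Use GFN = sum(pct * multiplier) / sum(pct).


Formula: GFN = sum(pct * multiplier) / sum(pct)
sum(pct * multiplier) = 8448
sum(pct) = 100
GFN = 8448 / 100 = 84.48

84.48


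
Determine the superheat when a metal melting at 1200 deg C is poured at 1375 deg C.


Formula: Superheat = T_pour - T_melt
Superheat = 1375 - 1200 = 175 deg C

Answer: 175 deg C


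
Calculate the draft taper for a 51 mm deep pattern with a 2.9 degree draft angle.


Formula: taper = depth * tan(draft_angle)
tan(2.9 deg) = 0.0506578
taper = 51 mm * 0.0506578 = 2.5835 mm


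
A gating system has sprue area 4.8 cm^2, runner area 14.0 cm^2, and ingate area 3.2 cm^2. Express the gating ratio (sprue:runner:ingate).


Sprue:Runner:Ingate = 1 : 14.0/4.8 : 3.2/4.8 = 1:2.92:0.67

Answer: 1:2.92:0.67


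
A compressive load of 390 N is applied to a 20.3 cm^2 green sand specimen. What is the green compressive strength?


Formula: Compressive Strength = Force / Area
Strength = 390 N / 20.3 cm^2 = 19.2118 N/cm^2

Answer: 19.2118 N/cm^2


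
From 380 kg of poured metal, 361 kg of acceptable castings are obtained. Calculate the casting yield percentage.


Formula: Casting Yield = (W_good / W_total) * 100
Yield = (361 kg / 380 kg) * 100 = 95.0000%


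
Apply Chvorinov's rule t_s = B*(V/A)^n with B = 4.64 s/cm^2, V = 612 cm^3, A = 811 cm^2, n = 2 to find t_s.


Formula: t_s = B * (V/A)^n  (Chvorinov's rule, n=2)
Modulus M = V/A = 612/811 = 0.754624 cm
M^2 = 0.754624^2 = 0.569457 cm^2
t_s = 4.64 * 0.569457 = 2.6423 s

Final answer: 2.6423 s


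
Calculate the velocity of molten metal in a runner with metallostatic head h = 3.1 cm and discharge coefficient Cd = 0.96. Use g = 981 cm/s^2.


Formula: v = Cd * sqrt(2 * g * h)  (Torricelli with discharge coefficient)
2*g*h = 2 * 981 * 3.1 = 6082.2 cm^2/s^2
sqrt(6082.2) = 77.98846 cm/s
v = 0.96 * 77.98846 = 74.8689 cm/s

Final answer: 74.8689 cm/s


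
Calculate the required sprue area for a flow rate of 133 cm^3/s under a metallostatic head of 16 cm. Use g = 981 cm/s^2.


Formula: v = sqrt(2*g*h), A = Q/v
Velocity: v = sqrt(2 * 981 * 16) = sqrt(31392) = 177.1779 cm/s
Sprue area: A = Q / v = 133 / 177.1779 = 0.7507 cm^2

Final answer: 0.7507 cm^2


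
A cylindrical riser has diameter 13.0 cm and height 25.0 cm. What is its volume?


Formula: V = pi * (D/2)^2 * H  (cylinder volume)
Radius = D/2 = 13.0/2 = 6.5 cm
V = pi * 6.5^2 * 25.0 = 3318.3072 cm^3


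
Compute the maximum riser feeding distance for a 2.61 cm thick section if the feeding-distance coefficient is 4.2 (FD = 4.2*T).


Formula: FD = 4.2 * T  (riser feeding-distance rule)
FD = 4.2 * 2.61 cm = 10.9620 cm

Final answer: 10.9620 cm


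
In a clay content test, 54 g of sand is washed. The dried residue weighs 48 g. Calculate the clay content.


Formula: Clay% = (W_total - W_washed) / W_total * 100
Clay mass = 54 - 48 = 6 g
Clay% = 6 / 54 * 100 = 11.1111%


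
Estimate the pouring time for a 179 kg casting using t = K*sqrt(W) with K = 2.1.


Formula: t = K * sqrt(W)
sqrt(W) = sqrt(179) = 13.37909
t = 2.1 * 13.37909 = 28.0961 s


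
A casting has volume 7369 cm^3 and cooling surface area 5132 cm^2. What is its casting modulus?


Formula: Casting Modulus M = V / A
M = 7369 cm^3 / 5132 cm^2 = 1.4359 cm


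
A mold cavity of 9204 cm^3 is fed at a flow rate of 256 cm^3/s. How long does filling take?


Formula: t_fill = V_mold / Q_flow
t = 9204 cm^3 / 256 cm^3/s = 35.9531 s

Answer: 35.9531 s


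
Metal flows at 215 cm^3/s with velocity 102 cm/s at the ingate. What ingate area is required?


Formula: A_ingate = Q / v  (continuity equation)
A = 215 cm^3/s / 102 cm/s = 2.1078 cm^2

Answer: 2.1078 cm^2


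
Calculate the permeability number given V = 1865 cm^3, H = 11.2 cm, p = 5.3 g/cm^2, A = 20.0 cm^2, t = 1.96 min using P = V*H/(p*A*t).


Formula: Permeability Number P = (V * H) / (p * A * t)
Numerator: V * H = 1865 * 11.2 = 20888.0
Denominator: p * A * t = 5.3 * 20.0 * 1.96 = 207.76
P = 20888.0 / 207.76 = 100.5391


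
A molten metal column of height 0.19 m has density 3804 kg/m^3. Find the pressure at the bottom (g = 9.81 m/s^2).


Formula: P = rho * g * h
rho * g = 3804 * 9.81 = 37317.24 N/m^3
P = 37317.24 * 0.19 = 7090.2756 Pa

Final answer: 7090.2756 Pa


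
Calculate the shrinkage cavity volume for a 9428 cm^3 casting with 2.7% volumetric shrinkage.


Formula: V_shrink = V_casting * shrinkage_pct / 100
V_shrink = 9428 cm^3 * 2.7 / 100 = 254.5560 cm^3

254.5560 cm^3


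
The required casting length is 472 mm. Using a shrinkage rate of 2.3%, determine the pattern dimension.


Formula: L_pattern = L_casting * (1 + shrinkage_rate/100)
Shrinkage factor = 1 + 2.3/100 = 1.023
L_pattern = 472 mm * 1.023 = 482.8560 mm

Final answer: 482.8560 mm


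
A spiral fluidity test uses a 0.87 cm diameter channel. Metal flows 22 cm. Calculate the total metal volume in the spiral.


Formula: V = pi * (d/2)^2 * L  (cylinder volume)
Radius = 0.87/2 = 0.435 cm
V = pi * 0.435^2 * 22 = 13.0783 cm^3

Answer: 13.0783 cm^3


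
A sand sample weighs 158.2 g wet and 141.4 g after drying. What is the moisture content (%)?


Formula: MC = (W_wet - W_dry) / W_wet * 100
Water mass = 158.2 - 141.4 = 16.8 g
MC = 16.8 / 158.2 * 100 = 10.6195%

Answer: 10.6195%


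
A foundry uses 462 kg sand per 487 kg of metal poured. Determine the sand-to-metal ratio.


Formula: Sand-to-Metal Ratio = W_sand / W_metal
Ratio = 462 kg / 487 kg = 0.9487

Final answer: 0.9487


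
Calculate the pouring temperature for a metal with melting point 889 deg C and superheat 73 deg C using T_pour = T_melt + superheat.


Formula: T_pour = T_melt + Superheat
T_pour = 889 + 73 = 962 deg C

Answer: 962 deg C


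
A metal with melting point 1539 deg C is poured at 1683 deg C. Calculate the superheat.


Formula: Superheat = T_pour - T_melt
Superheat = 1683 - 1539 = 144 deg C


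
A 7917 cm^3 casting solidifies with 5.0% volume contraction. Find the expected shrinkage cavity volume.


Formula: V_shrink = V_casting * shrinkage_pct / 100
V_shrink = 7917 cm^3 * 5.0 / 100 = 395.8500 cm^3


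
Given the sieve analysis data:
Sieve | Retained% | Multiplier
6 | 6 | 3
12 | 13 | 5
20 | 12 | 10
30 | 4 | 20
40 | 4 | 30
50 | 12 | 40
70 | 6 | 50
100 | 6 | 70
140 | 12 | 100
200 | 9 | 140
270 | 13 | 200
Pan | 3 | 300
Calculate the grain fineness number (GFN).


Formula: GFN = sum(pct * multiplier) / sum(pct)
sum(pct * multiplier) = 7563
sum(pct) = 100
GFN = 7563 / 100 = 75.63

75.63


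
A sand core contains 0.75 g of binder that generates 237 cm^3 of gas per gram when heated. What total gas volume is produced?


Formula: V_gas = W_binder * gas_evolution_rate
V = 0.75 g * 237 cm^3/g = 177.7500 cm^3

Final answer: 177.7500 cm^3


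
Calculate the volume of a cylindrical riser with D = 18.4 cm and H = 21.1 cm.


Formula: V = pi * (D/2)^2 * H  (cylinder volume)
Radius = D/2 = 18.4/2 = 9.2 cm
V = pi * 9.2^2 * 21.1 = 5610.5829 cm^3

Final answer: 5610.5829 cm^3


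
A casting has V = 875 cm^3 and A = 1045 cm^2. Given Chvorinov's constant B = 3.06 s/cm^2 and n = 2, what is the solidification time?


Formula: t_s = B * (V/A)^n  (Chvorinov's rule, n=2)
Modulus M = V/A = 875/1045 = 0.837321 cm
M^2 = 0.837321^2 = 0.701106 cm^2
t_s = 3.06 * 0.701106 = 2.1454 s

Final answer: 2.1454 s


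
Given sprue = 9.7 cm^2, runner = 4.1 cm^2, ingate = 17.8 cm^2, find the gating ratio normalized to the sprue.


Sprue:Runner:Ingate = 1 : 4.1/9.7 : 17.8/9.7 = 1:0.42:1.84

Final answer: 1:0.42:1.84


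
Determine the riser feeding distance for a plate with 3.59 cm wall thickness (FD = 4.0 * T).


Formula: FD = 4.0 * T  (riser feeding-distance rule)
FD = 4.0 * 3.59 cm = 14.3600 cm

Final answer: 14.3600 cm


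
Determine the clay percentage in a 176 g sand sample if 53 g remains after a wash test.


Formula: Clay% = (W_total - W_washed) / W_total * 100
Clay mass = 176 - 53 = 123 g
Clay% = 123 / 176 * 100 = 69.8864%

Answer: 69.8864%


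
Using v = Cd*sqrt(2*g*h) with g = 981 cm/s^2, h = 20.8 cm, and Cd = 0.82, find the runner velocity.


Formula: v = Cd * sqrt(2 * g * h)  (Torricelli with discharge coefficient)
2*g*h = 2 * 981 * 20.8 = 40809.6 cm^2/s^2
sqrt(40809.6) = 202.01386 cm/s
v = 0.82 * 202.01386 = 165.6514 cm/s

165.6514 cm/s


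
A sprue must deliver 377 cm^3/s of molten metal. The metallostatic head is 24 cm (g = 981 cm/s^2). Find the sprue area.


Formula: v = sqrt(2*g*h), A = Q/v
Velocity: v = sqrt(2 * 981 * 24) = sqrt(47088) = 216.9977 cm/s
Sprue area: A = Q / v = 377 / 216.9977 = 1.7373 cm^2

Answer: 1.7373 cm^2


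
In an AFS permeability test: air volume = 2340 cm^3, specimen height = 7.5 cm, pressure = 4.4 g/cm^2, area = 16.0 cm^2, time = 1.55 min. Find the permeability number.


Formula: Permeability Number P = (V * H) / (p * A * t)
Numerator: V * H = 2340 * 7.5 = 17550.0
Denominator: p * A * t = 4.4 * 16.0 * 1.55 = 109.12
P = 17550.0 / 109.12 = 160.8321

Final answer: 160.8321


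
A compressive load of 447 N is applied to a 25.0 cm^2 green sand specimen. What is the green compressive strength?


Formula: Compressive Strength = Force / Area
Strength = 447 N / 25.0 cm^2 = 17.8800 N/cm^2


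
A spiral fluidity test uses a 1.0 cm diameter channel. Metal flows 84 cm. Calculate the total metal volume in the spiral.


Formula: V = pi * (d/2)^2 * L  (cylinder volume)
Radius = 1.0/2 = 0.5 cm
V = pi * 0.5^2 * 84 = 65.9734 cm^3


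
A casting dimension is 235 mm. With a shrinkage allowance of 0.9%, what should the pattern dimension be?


Formula: L_pattern = L_casting * (1 + shrinkage_rate/100)
Shrinkage factor = 1 + 0.9/100 = 1.009
L_pattern = 235 mm * 1.009 = 237.1150 mm


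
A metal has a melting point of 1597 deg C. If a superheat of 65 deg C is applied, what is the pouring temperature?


Formula: T_pour = T_melt + Superheat
T_pour = 1597 + 65 = 1662 deg C


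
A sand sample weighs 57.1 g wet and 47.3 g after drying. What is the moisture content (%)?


Formula: MC = (W_wet - W_dry) / W_wet * 100
Water mass = 57.1 - 47.3 = 9.8 g
MC = 9.8 / 57.1 * 100 = 17.1629%

17.1629%


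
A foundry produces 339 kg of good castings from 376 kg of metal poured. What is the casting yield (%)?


Formula: Casting Yield = (W_good / W_total) * 100
Yield = (339 kg / 376 kg) * 100 = 90.1596%

Answer: 90.1596%


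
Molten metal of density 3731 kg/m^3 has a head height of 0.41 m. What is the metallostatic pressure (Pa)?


Formula: P = rho * g * h
rho * g = 3731 * 9.81 = 36601.11 N/m^3
P = 36601.11 * 0.41 = 15006.4551 Pa

15006.4551 Pa


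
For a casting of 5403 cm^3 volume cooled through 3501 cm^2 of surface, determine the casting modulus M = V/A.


Formula: Casting Modulus M = V / A
M = 5403 cm^3 / 3501 cm^2 = 1.5433 cm

1.5433 cm


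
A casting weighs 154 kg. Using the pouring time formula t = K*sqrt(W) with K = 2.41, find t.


Formula: t = K * sqrt(W)
sqrt(W) = sqrt(154) = 12.40967
t = 2.41 * 12.40967 = 29.9073 s

Final answer: 29.9073 s


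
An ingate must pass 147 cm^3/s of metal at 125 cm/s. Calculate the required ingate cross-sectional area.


Formula: A_ingate = Q / v  (continuity equation)
A = 147 cm^3/s / 125 cm/s = 1.1760 cm^2

Final answer: 1.1760 cm^2


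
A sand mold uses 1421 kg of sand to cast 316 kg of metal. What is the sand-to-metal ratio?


Formula: Sand-to-Metal Ratio = W_sand / W_metal
Ratio = 1421 kg / 316 kg = 4.4968


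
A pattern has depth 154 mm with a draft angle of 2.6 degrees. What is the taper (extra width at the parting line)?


Formula: taper = depth * tan(draft_angle)
tan(2.6 deg) = 0.0454097
taper = 154 mm * 0.0454097 = 6.9931 mm

6.9931 mm


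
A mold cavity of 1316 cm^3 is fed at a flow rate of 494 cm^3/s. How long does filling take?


Formula: t_fill = V_mold / Q_flow
t = 1316 cm^3 / 494 cm^3/s = 2.6640 s

2.6640 s


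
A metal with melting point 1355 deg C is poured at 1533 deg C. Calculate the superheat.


Formula: Superheat = T_pour - T_melt
Superheat = 1533 - 1355 = 178 deg C

Answer: 178 deg C


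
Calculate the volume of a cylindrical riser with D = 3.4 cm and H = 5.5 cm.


Formula: V = pi * (D/2)^2 * H  (cylinder volume)
Radius = D/2 = 3.4/2 = 1.7 cm
V = pi * 1.7^2 * 5.5 = 49.9356 cm^3

49.9356 cm^3


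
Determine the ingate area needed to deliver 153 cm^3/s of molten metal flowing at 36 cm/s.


Formula: A_ingate = Q / v  (continuity equation)
A = 153 cm^3/s / 36 cm/s = 4.2500 cm^2

4.2500 cm^2


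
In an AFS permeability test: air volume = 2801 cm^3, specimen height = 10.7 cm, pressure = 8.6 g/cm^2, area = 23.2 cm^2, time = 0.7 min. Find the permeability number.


Formula: Permeability Number P = (V * H) / (p * A * t)
Numerator: V * H = 2801 * 10.7 = 29970.7
Denominator: p * A * t = 8.6 * 23.2 * 0.7 = 139.664
P = 29970.7 / 139.664 = 214.5914

214.5914


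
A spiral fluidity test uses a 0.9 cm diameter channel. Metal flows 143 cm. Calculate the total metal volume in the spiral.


Formula: V = pi * (d/2)^2 * L  (cylinder volume)
Radius = 0.9/2 = 0.45 cm
V = pi * 0.45^2 * 143 = 90.9727 cm^3

Final answer: 90.9727 cm^3


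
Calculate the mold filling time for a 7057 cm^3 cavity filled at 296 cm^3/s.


Formula: t_fill = V_mold / Q_flow
t = 7057 cm^3 / 296 cm^3/s = 23.8412 s

Final answer: 23.8412 s


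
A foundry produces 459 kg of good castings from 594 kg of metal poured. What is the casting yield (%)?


Formula: Casting Yield = (W_good / W_total) * 100
Yield = (459 kg / 594 kg) * 100 = 77.2727%

Answer: 77.2727%


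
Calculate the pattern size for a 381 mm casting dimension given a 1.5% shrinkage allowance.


Formula: L_pattern = L_casting * (1 + shrinkage_rate/100)
Shrinkage factor = 1 + 1.5/100 = 1.015
L_pattern = 381 mm * 1.015 = 386.7150 mm

Answer: 386.7150 mm


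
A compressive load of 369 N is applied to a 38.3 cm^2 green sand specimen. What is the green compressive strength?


Formula: Compressive Strength = Force / Area
Strength = 369 N / 38.3 cm^2 = 9.6345 N/cm^2

9.6345 N/cm^2


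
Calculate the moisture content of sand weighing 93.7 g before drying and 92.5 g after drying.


Formula: MC = (W_wet - W_dry) / W_wet * 100
Water mass = 93.7 - 92.5 = 1.2 g
MC = 1.2 / 93.7 * 100 = 1.2807%

Answer: 1.2807%


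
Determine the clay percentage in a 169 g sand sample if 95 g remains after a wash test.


Formula: Clay% = (W_total - W_washed) / W_total * 100
Clay mass = 169 - 95 = 74 g
Clay% = 74 / 169 * 100 = 43.7870%


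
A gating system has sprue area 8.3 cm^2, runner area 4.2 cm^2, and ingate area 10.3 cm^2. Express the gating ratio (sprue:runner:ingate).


Sprue:Runner:Ingate = 1 : 4.2/8.3 : 10.3/8.3 = 1:0.51:1.24


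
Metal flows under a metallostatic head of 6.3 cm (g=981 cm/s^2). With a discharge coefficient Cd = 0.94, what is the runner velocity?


Formula: v = Cd * sqrt(2 * g * h)  (Torricelli with discharge coefficient)
2*g*h = 2 * 981 * 6.3 = 12360.6 cm^2/s^2
sqrt(12360.6) = 111.17824 cm/s
v = 0.94 * 111.17824 = 104.5075 cm/s

104.5075 cm/s


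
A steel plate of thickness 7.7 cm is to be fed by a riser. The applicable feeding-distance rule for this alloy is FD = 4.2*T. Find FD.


Formula: FD = 4.2 * T  (riser feeding-distance rule)
FD = 4.2 * 7.7 cm = 32.3400 cm

32.3400 cm


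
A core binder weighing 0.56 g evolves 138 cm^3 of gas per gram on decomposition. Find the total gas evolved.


Formula: V_gas = W_binder * gas_evolution_rate
V = 0.56 g * 138 cm^3/g = 77.2800 cm^3


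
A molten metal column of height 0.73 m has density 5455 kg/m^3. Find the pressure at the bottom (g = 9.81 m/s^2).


Formula: P = rho * g * h
rho * g = 5455 * 9.81 = 53513.55 N/m^3
P = 53513.55 * 0.73 = 39064.8915 Pa

Answer: 39064.8915 Pa


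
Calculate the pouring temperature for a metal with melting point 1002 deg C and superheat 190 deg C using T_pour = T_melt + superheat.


Formula: T_pour = T_melt + Superheat
T_pour = 1002 + 190 = 1192 deg C


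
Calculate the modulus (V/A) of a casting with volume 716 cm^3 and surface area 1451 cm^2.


Formula: Casting Modulus M = V / A
M = 716 cm^3 / 1451 cm^2 = 0.4935 cm

Final answer: 0.4935 cm


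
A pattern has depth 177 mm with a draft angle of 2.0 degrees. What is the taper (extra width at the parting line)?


Formula: taper = depth * tan(draft_angle)
tan(2.0 deg) = 0.0349208
taper = 177 mm * 0.0349208 = 6.1810 mm

Final answer: 6.1810 mm


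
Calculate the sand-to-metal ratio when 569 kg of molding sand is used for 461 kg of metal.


Formula: Sand-to-Metal Ratio = W_sand / W_metal
Ratio = 569 kg / 461 kg = 1.2343


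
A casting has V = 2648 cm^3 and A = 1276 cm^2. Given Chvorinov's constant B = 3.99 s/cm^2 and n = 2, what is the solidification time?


Formula: t_s = B * (V/A)^n  (Chvorinov's rule, n=2)
Modulus M = V/A = 2648/1276 = 2.075235 cm
M^2 = 2.075235^2 = 4.306600 cm^2
t_s = 3.99 * 4.306600 = 17.1833 s


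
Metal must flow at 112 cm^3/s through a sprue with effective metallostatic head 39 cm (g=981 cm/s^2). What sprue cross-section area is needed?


Formula: v = sqrt(2*g*h), A = Q/v
Velocity: v = sqrt(2 * 981 * 39) = sqrt(76518) = 276.6189 cm/s
Sprue area: A = Q / v = 112 / 276.6189 = 0.4049 cm^2

0.4049 cm^2


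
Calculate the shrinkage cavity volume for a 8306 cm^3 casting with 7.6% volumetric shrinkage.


Formula: V_shrink = V_casting * shrinkage_pct / 100
V_shrink = 8306 cm^3 * 7.6 / 100 = 631.2560 cm^3

Final answer: 631.2560 cm^3


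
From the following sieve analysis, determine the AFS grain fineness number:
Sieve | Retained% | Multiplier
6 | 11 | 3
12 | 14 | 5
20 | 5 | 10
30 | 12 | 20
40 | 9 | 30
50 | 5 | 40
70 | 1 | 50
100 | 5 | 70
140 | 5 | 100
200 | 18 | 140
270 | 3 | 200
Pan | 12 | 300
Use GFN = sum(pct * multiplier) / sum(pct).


Formula: GFN = sum(pct * multiplier) / sum(pct)
sum(pct * multiplier) = 8483
sum(pct) = 100
GFN = 8483 / 100 = 84.83


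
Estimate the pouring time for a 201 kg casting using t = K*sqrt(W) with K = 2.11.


Formula: t = K * sqrt(W)
sqrt(W) = sqrt(201) = 14.17745
t = 2.11 * 14.17745 = 29.9144 s


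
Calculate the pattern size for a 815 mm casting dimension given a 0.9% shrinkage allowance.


Formula: L_pattern = L_casting * (1 + shrinkage_rate/100)
Shrinkage factor = 1 + 0.9/100 = 1.009
L_pattern = 815 mm * 1.009 = 822.3350 mm

Answer: 822.3350 mm
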